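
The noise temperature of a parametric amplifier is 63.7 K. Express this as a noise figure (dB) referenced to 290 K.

0.862 dB

F = 1 + T_e/T₀ = 1 + 63.7/290 = 1.21966
NF = 10 log₁₀(1.21966) = 0.862 dB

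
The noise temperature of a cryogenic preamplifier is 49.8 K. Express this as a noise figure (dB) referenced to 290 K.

F = 1 + T_e/T₀ = 1 + 49.8/290 = 1.17172
NF = 10 log₁₀(1.17172) = 0.688 dB

0.688 dB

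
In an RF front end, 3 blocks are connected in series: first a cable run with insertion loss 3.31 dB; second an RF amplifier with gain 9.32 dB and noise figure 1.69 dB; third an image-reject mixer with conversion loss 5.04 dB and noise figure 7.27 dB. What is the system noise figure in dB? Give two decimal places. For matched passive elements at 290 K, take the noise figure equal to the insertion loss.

6.28 dB

Convert to linear (a loss of L dB is a gain of −L dB): F_i = 10^(NF_i/10), G_i = 10^(G_i,dB/10)
  Stage 1: F_1 = 10^(3.31/10) = 2.143, G_1 = 10^(−3.31/10) = 0.4667
  Stage 2: F_2 = 10^(1.69/10) = 1.476, G_2 = 10^(9.32/10) = 8.551
  Stage 3: F_3 = 10^(7.27/10) = 5.333, G_3 = 10^(−5.04/10) = 0.3133
Friis cascade:
  F = 2.143 + (1.476 − 1)/0.4667 + (5.333 − 1)/3.990 = 4.248
NF = 10 log₁₀(4.248) = 6.28 dB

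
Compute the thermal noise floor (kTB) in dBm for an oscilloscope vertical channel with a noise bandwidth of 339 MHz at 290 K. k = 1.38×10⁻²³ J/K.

P_n = kTB = 1.38×10⁻²³ × 290 × 3.39×10⁸ = 1.36×10⁻¹² W
In dBm: 10 log₁₀(1.36×10⁻¹² / 10⁻³) = −88.7 dBm

−88.7 dBm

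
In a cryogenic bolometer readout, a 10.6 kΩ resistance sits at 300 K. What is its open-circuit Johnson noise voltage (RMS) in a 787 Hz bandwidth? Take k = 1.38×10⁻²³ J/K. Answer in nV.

372 nV

V_n = √(4kTRB)
4kTRB = 4 × 1.38×10⁻²³ × 300 × 1.06×10⁴ × 7.87×10² = 1.38×10⁻¹³ V²
V_n = √(1.38×10⁻¹³) = 3.72×10⁻⁷ V = 372 nV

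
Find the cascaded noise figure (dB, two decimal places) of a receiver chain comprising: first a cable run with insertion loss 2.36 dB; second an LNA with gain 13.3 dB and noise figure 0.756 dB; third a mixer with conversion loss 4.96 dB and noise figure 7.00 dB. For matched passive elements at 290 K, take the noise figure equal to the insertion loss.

Convert to linear (a loss of L dB is a gain of −L dB): F_i = 10^(NF_i/10), G_i = 10^(G_i,dB/10)
  Stage 1: F_1 = 10^(2.36/10) = 1.722, G_1 = 10^(−2.36/10) = 0.5808
  Stage 2: F_2 = 10^(0.756/10) = 1.190, G_2 = 10^(13.3/10) = 21.38
  Stage 3: F_3 = 10^(7.00/10) = 5.012, G_3 = 10^(−4.96/10) = 0.3192
Friis cascade:
  F = 1.722 + (1.190 − 1)/0.5808 + (5.012 − 1)/12.42 = 2.372
NF = 10 log₁₀(2.372) = 3.75 dB

3.75 dB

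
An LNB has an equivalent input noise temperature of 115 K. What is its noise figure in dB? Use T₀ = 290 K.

1.45 dB

F = 1 + T_e/T₀ = 1 + 115/290 = 1.39655
NF = 10 log₁₀(1.39655) = 1.45 dB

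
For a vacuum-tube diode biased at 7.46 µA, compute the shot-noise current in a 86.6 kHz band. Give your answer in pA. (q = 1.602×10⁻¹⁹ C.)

455 pA

I_n = √(2qI·B)
2qI·B = 2 × 1.602×10⁻¹⁹ × 7.46×10⁻⁶ × 8.66×10⁴ = 2.07×10⁻¹⁹ A²
I_n = √(2.07×10⁻¹⁹) = 4.55×10⁻¹⁰ A = 455 pA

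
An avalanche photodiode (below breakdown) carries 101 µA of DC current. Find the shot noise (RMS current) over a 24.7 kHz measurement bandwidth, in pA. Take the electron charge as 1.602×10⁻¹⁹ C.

I_n = √(2qI·B)
2qI·B = 2 × 1.602×10⁻¹⁹ × 1.01×10⁻⁴ × 2.47×10⁴ = 7.99×10⁻¹⁹ A²
I_n = √(7.99×10⁻¹⁹) = 8.94×10⁻¹⁰ A = 894 pA

894 pA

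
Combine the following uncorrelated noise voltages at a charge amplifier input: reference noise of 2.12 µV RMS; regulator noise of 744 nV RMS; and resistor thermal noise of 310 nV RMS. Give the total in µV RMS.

Uncorrelated sources add in power (mean-square): V_tot = √(ΣV_i²)
V_tot = √[(2.12×10⁻⁶)² + (7.44×10⁻⁷)² + (3.10×10⁻⁷)²] = 2.27×10⁻⁶ V = 2.27 µV

2.27 µV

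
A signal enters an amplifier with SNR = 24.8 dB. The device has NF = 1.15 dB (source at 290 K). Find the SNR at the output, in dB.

By definition F = SNR_in/SNR_out, so in dB: SNR_out = SNR_in − NF
SNR_out = 24.8 − 1.15 = 23.65 dB

23.65 dB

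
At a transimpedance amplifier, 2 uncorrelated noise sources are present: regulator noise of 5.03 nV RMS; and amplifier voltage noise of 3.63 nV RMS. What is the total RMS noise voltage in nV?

Uncorrelated sources add in power (mean-square): V_tot = √(ΣV_i²)
V_tot = √[(5.03×10⁻⁹)² + (3.63×10⁻⁹)²] = 6.20×10⁻⁹ V = 6.20 nV

6.20 nV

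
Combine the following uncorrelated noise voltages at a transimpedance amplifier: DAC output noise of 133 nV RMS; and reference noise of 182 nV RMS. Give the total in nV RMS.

225 nV

Uncorrelated sources add in power (mean-square): V_tot = √(ΣV_i²)
V_tot = √[(1.33×10⁻⁷)² + (1.82×10⁻⁷)²] = 2.25×10⁻⁷ V = 225 nV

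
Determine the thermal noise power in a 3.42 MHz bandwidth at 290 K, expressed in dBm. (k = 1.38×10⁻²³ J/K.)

P_n = kTB = 1.38×10⁻²³ × 290 × 3.42×10⁶ = 1.37×10⁻¹⁴ W
In dBm: 10 log₁₀(1.37×10⁻¹⁴ / 10⁻³) = −108.6 dBm

−108.6 dBm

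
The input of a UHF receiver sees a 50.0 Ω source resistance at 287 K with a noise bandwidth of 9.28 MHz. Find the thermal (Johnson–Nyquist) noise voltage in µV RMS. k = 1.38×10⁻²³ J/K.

2.71 µV

V_n = √(4kTRB)
4kTRB = 4 × 1.38×10⁻²³ × 287 × 5.00×10¹ × 9.28×10⁶ = 7.35×10⁻¹² V²
V_n = √(7.35×10⁻¹²) = 2.71×10⁻⁶ V = 2.71 µV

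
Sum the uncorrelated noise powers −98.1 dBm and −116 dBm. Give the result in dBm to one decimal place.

Convert to linear, add, convert back:
P₁ = 1.55×10⁻¹³ W, P₂ = 2.51×10⁻¹⁵ W
P_tot = 1.57×10⁻¹³ W → 10 log₁₀(P_tot / 10⁻³) = −98.0 dBm

−98.0 dBm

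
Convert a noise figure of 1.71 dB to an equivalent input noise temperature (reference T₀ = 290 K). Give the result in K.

140 K

F = 10^(1.71/10) = 1.48252
T_e = (F − 1)·T₀ = (1.48252 − 1) × 290 = 140 K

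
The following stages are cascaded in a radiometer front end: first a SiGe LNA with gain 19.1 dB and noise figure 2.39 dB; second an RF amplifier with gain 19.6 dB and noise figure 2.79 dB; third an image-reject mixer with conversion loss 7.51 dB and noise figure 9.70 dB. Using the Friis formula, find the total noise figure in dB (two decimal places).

Convert to linear (a loss of L dB is a gain of −L dB): F_i = 10^(NF_i/10), G_i = 10^(G_i,dB/10)
  Stage 1: F_1 = 10^(2.39/10) = 1.734, G_1 = 10^(19.1/10) = 81.28
  Stage 2: F_2 = 10^(2.79/10) = 1.901, G_2 = 10^(19.6/10) = 91.20
  Stage 3: F_3 = 10^(9.70/10) = 9.333, G_3 = 10^(−7.51/10) = 0.1774
Friis cascade:
  F = 1.734 + (1.901 − 1)/81.28 + (9.333 − 1)/7413 = 1.746
NF = 10 log₁₀(1.746) = 2.42 dB

2.42 dB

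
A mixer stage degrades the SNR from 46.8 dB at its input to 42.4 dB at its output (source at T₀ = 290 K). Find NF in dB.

4.4 dB

NF (dB) = SNR_in(dB) − SNR_out(dB) when the source is at T₀
NF = 46.8 − 42.4 = 4.4 dB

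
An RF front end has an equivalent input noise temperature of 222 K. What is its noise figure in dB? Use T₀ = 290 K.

F = 1 + T_e/T₀ = 1 + 222/290 = 1.76552
NF = 10 log₁₀(1.76552) = 2.47 dB

2.47 dB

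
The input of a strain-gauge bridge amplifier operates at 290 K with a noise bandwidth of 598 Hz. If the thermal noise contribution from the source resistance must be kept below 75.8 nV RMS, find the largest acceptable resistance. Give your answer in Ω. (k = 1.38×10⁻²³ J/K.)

600 Ω

Johnson–Nyquist: V_n = √(4kTRB) ⇒ R = V_n² / (4kTB)
4kTB = 4 × 1.38×10⁻²³ × 290 × 5.98×10² = 9.57×10⁻¹⁸
R = (7.58×10⁻⁸)² / 9.57×10⁻¹⁸ = 6.00×10² Ω = 600 Ω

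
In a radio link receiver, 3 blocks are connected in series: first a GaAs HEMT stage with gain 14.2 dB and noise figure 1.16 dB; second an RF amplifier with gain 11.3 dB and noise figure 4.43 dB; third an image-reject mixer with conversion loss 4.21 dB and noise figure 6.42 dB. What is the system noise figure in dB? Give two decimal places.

1.41 dB

Convert to linear (a loss of L dB is a gain of −L dB): F_i = 10^(NF_i/10), G_i = 10^(G_i,dB/10)
  Stage 1: F_1 = 10^(1.16/10) = 1.306, G_1 = 10^(14.2/10) = 26.30
  Stage 2: F_2 = 10^(4.43/10) = 2.773, G_2 = 10^(11.3/10) = 13.49
  Stage 3: F_3 = 10^(6.42/10) = 4.385, G_3 = 10^(−4.21/10) = 0.3793
Friis cascade:
  F = 1.306 + (2.773 − 1)/26.30 + (4.385 − 1)/354.8 = 1.383
NF = 10 log₁₀(1.383) = 1.41 dB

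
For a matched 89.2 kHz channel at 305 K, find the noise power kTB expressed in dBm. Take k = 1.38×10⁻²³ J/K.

P_n = kTB = 1.38×10⁻²³ × 305 × 8.92×10⁴ = 3.75×10⁻¹⁶ W
In dBm: 10 log₁₀(3.75×10⁻¹⁶ / 10⁻³) = −124.3 dBm

−124.3 dBm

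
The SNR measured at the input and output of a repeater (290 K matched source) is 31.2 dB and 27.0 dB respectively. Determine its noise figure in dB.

4.2 dB

NF (dB) = SNR_in(dB) − SNR_out(dB) when the source is at T₀
NF = 31.2 − 27.0 = 4.2 dB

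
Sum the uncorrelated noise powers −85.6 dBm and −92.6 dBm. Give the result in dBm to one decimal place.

Convert to linear, add, convert back:
P₁ = 2.75×10⁻¹² W, P₂ = 5.50×10⁻¹³ W
P_tot = 3.30×10⁻¹² W → 10 log₁₀(P_tot / 10⁻³) = −84.8 dBm

−84.8 dBm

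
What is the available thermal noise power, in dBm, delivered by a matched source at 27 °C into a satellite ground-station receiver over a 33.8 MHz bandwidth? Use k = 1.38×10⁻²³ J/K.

T = 27 °C + 273.15 = 300.15 K
P_n = kTB = 1.38×10⁻²³ × 300.15 × 3.38×10⁷ = 1.40×10⁻¹³ W
In dBm: 10 log₁₀(1.40×10⁻¹³ / 10⁻³) = −98.5 dBm

−98.5 dBm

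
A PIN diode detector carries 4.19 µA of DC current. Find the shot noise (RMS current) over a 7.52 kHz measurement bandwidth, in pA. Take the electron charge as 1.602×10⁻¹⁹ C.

I_n = √(2qI·B)
2qI·B = 2 × 1.602×10⁻¹⁹ × 4.19×10⁻⁶ × 7.52×10³ = 1.01×10⁻²⁰ A²
I_n = √(1.01×10⁻²⁰) = 1.00×10⁻¹⁰ A = 100 pA

100 pA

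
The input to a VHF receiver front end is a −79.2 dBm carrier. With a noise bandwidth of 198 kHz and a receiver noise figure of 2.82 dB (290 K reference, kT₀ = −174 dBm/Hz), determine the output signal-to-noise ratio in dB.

39.0 dB

Noise floor: N = −174 + 10 log₁₀(B) + NF
10 log₁₀(1.98×10⁵) = 52.97 dB
N = −174 + 52.97 + 2.82 = −118.21 dBm
SNR = P_sig − N = −79.2 − (−118.21) = 39.01 dB → 39.0 dB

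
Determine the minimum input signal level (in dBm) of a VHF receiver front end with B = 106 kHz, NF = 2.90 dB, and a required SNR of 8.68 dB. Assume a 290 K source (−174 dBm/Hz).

−112.2 dBm

Sensitivity = −174 + 10 log₁₀(B) + NF + SNR_min
= −174 + 50.25 + 2.90 + 8.68
= −112.17 dBm → −112.2 dBm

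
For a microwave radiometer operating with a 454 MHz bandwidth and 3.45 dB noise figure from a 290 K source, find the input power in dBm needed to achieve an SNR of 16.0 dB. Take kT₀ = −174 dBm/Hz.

−68.0 dBm

Sensitivity = −174 + 10 log₁₀(B) + NF + SNR_min
= −174 + 86.57 + 3.45 + 16.0
= −67.98 dBm → −68.0 dBm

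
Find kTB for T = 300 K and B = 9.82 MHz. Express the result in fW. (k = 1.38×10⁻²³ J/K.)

P_n = kTB = 1.38×10⁻²³ × 300 × 9.82×10⁶ = 4.07×10⁻¹⁴ W = 40.7 fW

40.7 fW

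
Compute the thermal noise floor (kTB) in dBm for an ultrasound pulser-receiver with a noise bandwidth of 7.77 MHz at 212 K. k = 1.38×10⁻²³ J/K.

P_n = kTB = 1.38×10⁻²³ × 212 × 7.77×10⁶ = 2.27×10⁻¹⁴ W
In dBm: 10 log₁₀(2.27×10⁻¹⁴ / 10⁻³) = −106.4 dBm

−106.4 dBm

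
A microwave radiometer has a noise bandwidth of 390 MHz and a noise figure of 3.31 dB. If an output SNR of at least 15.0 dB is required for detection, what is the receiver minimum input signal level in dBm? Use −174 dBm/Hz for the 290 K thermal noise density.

Sensitivity = −174 + 10 log₁₀(B) + NF + SNR_min
= −174 + 85.91 + 3.31 + 15.0
= −69.78 dBm → −69.8 dBm

−69.8 dBm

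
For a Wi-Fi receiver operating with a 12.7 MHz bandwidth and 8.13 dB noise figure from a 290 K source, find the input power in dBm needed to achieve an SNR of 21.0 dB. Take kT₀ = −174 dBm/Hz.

Sensitivity = −174 + 10 log₁₀(B) + NF + SNR_min
= −174 + 71.04 + 8.13 + 21.0
= −73.83 dBm → −73.8 dBm

−73.8 dBm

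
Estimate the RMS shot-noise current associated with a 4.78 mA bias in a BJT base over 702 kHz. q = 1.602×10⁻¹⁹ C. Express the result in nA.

I_n = √(2qI·B)
2qI·B = 2 × 1.602×10⁻¹⁹ × 4.78×10⁻³ × 7.02×10⁵ = 1.08×10⁻¹⁵ A²
I_n = √(1.08×10⁻¹⁵) = 3.28×10⁻⁸ A = 32.8 nA

32.8 nA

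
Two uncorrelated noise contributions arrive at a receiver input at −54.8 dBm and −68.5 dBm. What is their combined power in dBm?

Convert to linear, add, convert back:
P₁ = 3.31×10⁻⁹ W, P₂ = 1.41×10⁻¹⁰ W
P_tot = 3.45×10⁻⁹ W → 10 log₁₀(P_tot / 10⁻³) = −54.6 dBm

−54.6 dBm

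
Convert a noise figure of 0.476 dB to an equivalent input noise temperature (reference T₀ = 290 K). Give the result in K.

33.6 K

F = 10^(0.476/10) = 1.11584
T_e = (F − 1)·T₀ = (1.11584 − 1) × 290 = 33.6 K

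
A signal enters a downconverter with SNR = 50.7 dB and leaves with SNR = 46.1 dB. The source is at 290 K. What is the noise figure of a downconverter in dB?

4.6 dB

NF (dB) = SNR_in(dB) − SNR_out(dB) when the source is at T₀
NF = 50.7 − 46.1 = 4.6 dB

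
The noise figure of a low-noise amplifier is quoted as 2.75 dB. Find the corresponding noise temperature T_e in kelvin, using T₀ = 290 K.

F = 10^(2.75/10) = 1.88365
T_e = (F − 1)·T₀ = (1.88365 − 1) × 290 = 256 K

256 K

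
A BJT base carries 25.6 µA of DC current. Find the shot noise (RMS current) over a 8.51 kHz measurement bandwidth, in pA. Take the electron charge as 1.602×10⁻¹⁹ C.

264 pA

I_n = √(2qI·B)
2qI·B = 2 × 1.602×10⁻¹⁹ × 2.56×10⁻⁵ × 8.51×10³ = 6.98×10⁻²⁰ A²
I_n = √(6.98×10⁻²⁰) = 2.64×10⁻¹⁰ A = 264 pA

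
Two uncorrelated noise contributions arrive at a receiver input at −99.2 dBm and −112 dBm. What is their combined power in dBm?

−99.0 dBm

Convert to linear, add, convert back:
P₁ = 1.20×10⁻¹³ W, P₂ = 6.31×10⁻¹⁵ W
P_tot = 1.27×10⁻¹³ W → 10 log₁₀(P_tot / 10⁻³) = −99.0 dBm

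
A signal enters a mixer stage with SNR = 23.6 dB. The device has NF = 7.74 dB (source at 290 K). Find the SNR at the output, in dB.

By definition F = SNR_in/SNR_out, so in dB: SNR_out = SNR_in − NF
SNR_out = 23.6 − 7.74 = 15.86 dB

15.86 dB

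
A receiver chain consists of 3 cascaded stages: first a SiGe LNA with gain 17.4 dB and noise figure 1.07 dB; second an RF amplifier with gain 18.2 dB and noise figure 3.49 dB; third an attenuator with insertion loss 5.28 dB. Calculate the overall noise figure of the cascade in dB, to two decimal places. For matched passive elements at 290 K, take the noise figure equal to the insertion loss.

1.15 dB

Convert to linear (a loss of L dB is a gain of −L dB): F_i = 10^(NF_i/10), G_i = 10^(G_i,dB/10)
  Stage 1: F_1 = 10^(1.07/10) = 1.279, G_1 = 10^(17.4/10) = 54.95
  Stage 2: F_2 = 10^(3.49/10) = 2.234, G_2 = 10^(18.2/10) = 66.07
  Stage 3: F_3 = 10^(5.28/10) = 3.373, G_3 = 10^(−5.28/10) = 0.2965
Friis cascade:
  F = 1.279 + (2.234 − 1)/54.95 + (3.373 − 1)/3631 = 1.302
NF = 10 log₁₀(1.302) = 1.15 dB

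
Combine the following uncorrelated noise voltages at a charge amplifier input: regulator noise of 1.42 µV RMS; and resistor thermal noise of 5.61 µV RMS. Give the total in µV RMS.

5.79 µV

Uncorrelated sources add in power (mean-square): V_tot = √(ΣV_i²)
V_tot = √[(1.42×10⁻⁶)² + (5.61×10⁻⁶)²] = 5.79×10⁻⁶ V = 5.79 µV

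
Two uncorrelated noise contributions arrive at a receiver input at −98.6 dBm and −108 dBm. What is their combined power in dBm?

Convert to linear, add, convert back:
P₁ = 1.38×10⁻¹³ W, P₂ = 1.58×10⁻¹⁴ W
P_tot = 1.54×10⁻¹³ W → 10 log₁₀(P_tot / 10⁻³) = −98.1 dBm

−98.1 dBm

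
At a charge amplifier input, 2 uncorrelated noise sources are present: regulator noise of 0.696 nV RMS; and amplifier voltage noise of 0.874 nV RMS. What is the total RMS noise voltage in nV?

1.12 nV

Uncorrelated sources add in power (mean-square): V_tot = √(ΣV_i²)
V_tot = √[(6.96×10⁻¹⁰)² + (8.74×10⁻¹⁰)²] = 1.12×10⁻⁹ V = 1.12 nV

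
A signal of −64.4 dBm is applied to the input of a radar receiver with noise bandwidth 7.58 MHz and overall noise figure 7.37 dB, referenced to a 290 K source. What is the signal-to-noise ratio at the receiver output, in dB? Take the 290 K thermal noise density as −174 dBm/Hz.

33.4 dB

Noise floor: N = −174 + 10 log₁₀(B) + NF
10 log₁₀(7.58×10⁶) = 68.8 dB
N = −174 + 68.8 + 7.37 = −97.83 dBm
SNR = P_sig − N = −64.4 − (−97.83) = 33.43 dB → 33.4 dB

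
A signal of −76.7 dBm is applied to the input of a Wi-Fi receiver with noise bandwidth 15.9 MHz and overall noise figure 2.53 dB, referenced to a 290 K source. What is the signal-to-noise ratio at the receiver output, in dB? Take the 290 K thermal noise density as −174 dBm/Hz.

22.8 dB

Noise floor: N = −174 + 10 log₁₀(B) + NF
10 log₁₀(1.59×10⁷) = 72.01 dB
N = −174 + 72.01 + 2.53 = −99.46 dBm
SNR = P_sig − N = −76.7 − (−99.46) = 22.76 dB → 22.8 dB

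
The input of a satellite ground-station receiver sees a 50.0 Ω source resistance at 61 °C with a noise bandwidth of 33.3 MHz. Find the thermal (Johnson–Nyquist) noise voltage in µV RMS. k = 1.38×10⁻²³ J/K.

5.54 µV

T = 61 °C + 273.15 = 334.15 K
V_n = √(4kTRB)
4kTRB = 4 × 1.38×10⁻²³ × 334.15 × 5.00×10¹ × 3.33×10⁷ = 3.07×10⁻¹¹ V²
V_n = √(3.07×10⁻¹¹) = 5.54×10⁻⁶ V = 5.54 µV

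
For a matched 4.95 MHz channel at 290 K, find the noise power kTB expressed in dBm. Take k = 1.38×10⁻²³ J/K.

−107.0 dBm

P_n = kTB = 1.38×10⁻²³ × 290 × 4.95×10⁶ = 1.98×10⁻¹⁴ W
In dBm: 10 log₁₀(1.98×10⁻¹⁴ / 10⁻³) = −107.0 dBm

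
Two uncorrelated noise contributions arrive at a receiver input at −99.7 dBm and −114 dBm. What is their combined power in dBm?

Convert to linear, add, convert back:
P₁ = 1.07×10⁻¹³ W, P₂ = 3.98×10⁻¹⁵ W
P_tot = 1.11×10⁻¹³ W → 10 log₁₀(P_tot / 10⁻³) = −99.5 dBm

−99.5 dBm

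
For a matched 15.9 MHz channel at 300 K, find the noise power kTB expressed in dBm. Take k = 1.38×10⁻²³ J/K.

P_n = kTB = 1.38×10⁻²³ × 300 × 1.59×10⁷ = 6.58×10⁻¹⁴ W
In dBm: 10 log₁₀(6.58×10⁻¹⁴ / 10⁻³) = −101.8 dBm

−101.8 dBm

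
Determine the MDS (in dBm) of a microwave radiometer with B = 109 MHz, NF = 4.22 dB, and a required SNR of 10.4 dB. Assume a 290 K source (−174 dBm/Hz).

−79.0 dBm

Sensitivity = −174 + 10 log₁₀(B) + NF + SNR_min
= −174 + 80.37 + 4.22 + 10.4
= −79.01 dBm → −79.0 dBm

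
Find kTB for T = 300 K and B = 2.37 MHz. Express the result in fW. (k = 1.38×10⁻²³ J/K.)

9.81 fW

P_n = kTB = 1.38×10⁻²³ × 300 × 2.37×10⁶ = 9.81×10⁻¹⁵ W = 9.81 fW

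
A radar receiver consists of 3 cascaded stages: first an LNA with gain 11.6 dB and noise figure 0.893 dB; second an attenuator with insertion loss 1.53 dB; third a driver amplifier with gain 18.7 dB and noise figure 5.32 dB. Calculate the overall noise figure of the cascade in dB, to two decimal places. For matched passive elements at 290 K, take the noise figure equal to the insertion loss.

1.74 dB

Convert to linear (a loss of L dB is a gain of −L dB): F_i = 10^(NF_i/10), G_i = 10^(G_i,dB/10)
  Stage 1: F_1 = 10^(0.893/10) = 1.228, G_1 = 10^(11.6/10) = 14.45
  Stage 2: F_2 = 10^(1.53/10) = 1.422, G_2 = 10^(−1.53/10) = 0.7031
  Stage 3: F_3 = 10^(5.32/10) = 3.404, G_3 = 10^(18.7/10) = 74.13
Friis cascade:
  F = 1.228 + (1.422 − 1)/14.45 + (3.404 − 1)/10.16 = 1.494
NF = 10 log₁₀(1.494) = 1.74 dB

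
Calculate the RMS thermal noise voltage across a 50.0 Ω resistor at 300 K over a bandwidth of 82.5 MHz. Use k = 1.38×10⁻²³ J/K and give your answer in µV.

V_n = √(4kTRB)
4kTRB = 4 × 1.38×10⁻²³ × 300 × 5.00×10¹ × 8.25×10⁷ = 6.83×10⁻¹¹ V²
V_n = √(6.83×10⁻¹¹) = 8.26×10⁻⁶ V = 8.26 µV

8.26 µV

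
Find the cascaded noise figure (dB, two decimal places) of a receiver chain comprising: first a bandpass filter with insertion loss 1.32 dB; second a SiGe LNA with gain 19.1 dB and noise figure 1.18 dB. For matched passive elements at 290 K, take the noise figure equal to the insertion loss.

Convert to linear (a loss of L dB is a gain of −L dB): F_i = 10^(NF_i/10), G_i = 10^(G_i,dB/10)
  Stage 1: F_1 = 10^(1.32/10) = 1.355, G_1 = 10^(−1.32/10) = 0.7379
  Stage 2: F_2 = 10^(1.18/10) = 1.312, G_2 = 10^(19.1/10) = 81.28
Friis cascade:
  F = 1.355 + (1.312 − 1)/0.7379 = 1.778
NF = 10 log₁₀(1.778) = 2.50 dB

2.50 dB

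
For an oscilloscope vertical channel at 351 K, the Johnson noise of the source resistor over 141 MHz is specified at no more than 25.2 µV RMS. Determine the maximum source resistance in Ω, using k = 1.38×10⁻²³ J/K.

232 Ω

Johnson–Nyquist: V_n = √(4kTRB) ⇒ R = V_n² / (4kTB)
4kTB = 4 × 1.38×10⁻²³ × 351 × 1.41×10⁸ = 2.73×10⁻¹²
R = (2.52×10⁻⁵)² / 2.73×10⁻¹² = 2.32×10² Ω = 232 Ω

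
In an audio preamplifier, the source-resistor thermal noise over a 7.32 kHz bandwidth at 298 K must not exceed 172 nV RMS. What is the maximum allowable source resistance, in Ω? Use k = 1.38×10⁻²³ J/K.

Johnson–Nyquist: V_n = √(4kTRB) ⇒ R = V_n² / (4kTB)
4kTB = 4 × 1.38×10⁻²³ × 298 × 7.32×10³ = 1.20×10⁻¹⁶
R = (1.72×10⁻⁷)² / 1.20×10⁻¹⁶ = 2.46×10² Ω = 246 Ω

246 Ω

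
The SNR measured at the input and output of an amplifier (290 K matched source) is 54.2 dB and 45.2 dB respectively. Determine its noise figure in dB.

9.0 dB

NF (dB) = SNR_in(dB) − SNR_out(dB) when the source is at T₀
NF = 54.2 − 45.2 = 9.0 dB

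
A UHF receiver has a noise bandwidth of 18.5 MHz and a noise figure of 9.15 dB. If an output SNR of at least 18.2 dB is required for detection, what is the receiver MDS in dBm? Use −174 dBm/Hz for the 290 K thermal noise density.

Sensitivity = −174 + 10 log₁₀(B) + NF + SNR_min
= −174 + 72.67 + 9.15 + 18.2
= −73.98 dBm → −74.0 dBm

−74.0 dBm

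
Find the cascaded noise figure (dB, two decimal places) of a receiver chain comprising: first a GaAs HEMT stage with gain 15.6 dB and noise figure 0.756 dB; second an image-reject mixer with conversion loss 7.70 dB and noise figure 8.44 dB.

1.32 dB

Convert to linear (a loss of L dB is a gain of −L dB): F_i = 10^(NF_i/10), G_i = 10^(G_i,dB/10)
  Stage 1: F_1 = 10^(0.756/10) = 1.190, G_1 = 10^(15.6/10) = 36.31
  Stage 2: F_2 = 10^(8.44/10) = 6.982, G_2 = 10^(−7.70/10) = 0.1698
Friis cascade:
  F = 1.190 + (6.982 − 1)/36.31 = 1.355
NF = 10 log₁₀(1.355) = 1.32 dB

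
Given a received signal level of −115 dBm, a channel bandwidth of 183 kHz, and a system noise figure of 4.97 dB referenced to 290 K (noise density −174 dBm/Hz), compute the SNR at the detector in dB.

Noise floor: N = −174 + 10 log₁₀(B) + NF
10 log₁₀(1.83×10⁵) = 52.62 dB
N = −174 + 52.62 + 4.97 = −116.41 dBm
SNR = P_sig − N = −115 − (−116.41) = 1.41 dB → 1.4 dB

1.4 dB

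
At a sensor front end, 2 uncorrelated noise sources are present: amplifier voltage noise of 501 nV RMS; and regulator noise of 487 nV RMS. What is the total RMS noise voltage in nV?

Uncorrelated sources add in power (mean-square): V_tot = √(ΣV_i²)
V_tot = √[(5.01×10⁻⁷)² + (4.87×10⁻⁷)²] = 6.99×10⁻⁷ V = 699 nV

699 nV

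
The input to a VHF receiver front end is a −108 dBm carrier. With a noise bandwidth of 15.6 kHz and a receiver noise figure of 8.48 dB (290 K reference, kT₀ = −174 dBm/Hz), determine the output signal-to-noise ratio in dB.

Noise floor: N = −174 + 10 log₁₀(B) + NF
10 log₁₀(1.56×10⁴) = 41.93 dB
N = −174 + 41.93 + 8.48 = −123.59 dBm
SNR = P_sig − N = −108 − (−123.59) = 15.59 dB → 15.6 dB

15.6 dB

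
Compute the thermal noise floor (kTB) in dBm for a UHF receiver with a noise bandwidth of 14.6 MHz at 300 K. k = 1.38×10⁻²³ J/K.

P_n = kTB = 1.38×10⁻²³ × 300 × 1.46×10⁷ = 6.04×10⁻¹⁴ W
In dBm: 10 log₁₀(6.04×10⁻¹⁴ / 10⁻³) = −102.2 dBm

−102.2 dBm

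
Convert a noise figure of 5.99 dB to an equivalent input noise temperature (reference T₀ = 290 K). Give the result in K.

F = 10^(5.99/10) = 3.97192
T_e = (F − 1)·T₀ = (3.97192 − 1) × 290 = 862 K

862 K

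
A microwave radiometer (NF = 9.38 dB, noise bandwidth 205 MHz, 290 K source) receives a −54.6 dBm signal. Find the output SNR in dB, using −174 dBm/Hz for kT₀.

26.9 dB

Noise floor: N = −174 + 10 log₁₀(B) + NF
10 log₁₀(2.05×10⁸) = 83.12 dB
N = −174 + 83.12 + 9.38 = −81.50 dBm
SNR = P_sig − N = −54.6 − (−81.50) = 26.90 dB → 26.9 dB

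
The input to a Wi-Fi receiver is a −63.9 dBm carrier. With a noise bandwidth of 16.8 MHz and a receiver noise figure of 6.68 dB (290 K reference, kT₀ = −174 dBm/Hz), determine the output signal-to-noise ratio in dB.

31.2 dB

Noise floor: N = −174 + 10 log₁₀(B) + NF
10 log₁₀(1.68×10⁷) = 72.25 dB
N = −174 + 72.25 + 6.68 = −95.07 dBm
SNR = P_sig − N = −63.9 − (−95.07) = 31.17 dB → 31.2 dB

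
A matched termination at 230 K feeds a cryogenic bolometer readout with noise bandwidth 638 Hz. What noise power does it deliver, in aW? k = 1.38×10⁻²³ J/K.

P_n = kTB = 1.38×10⁻²³ × 230 × 6.38×10² = 2.03×10⁻¹⁸ W = 2.03 aW

2.03 aW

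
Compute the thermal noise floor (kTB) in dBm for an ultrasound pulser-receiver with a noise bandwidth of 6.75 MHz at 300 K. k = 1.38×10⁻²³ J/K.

−105.5 dBm

P_n = kTB = 1.38×10⁻²³ × 300 × 6.75×10⁶ = 2.79×10⁻¹⁴ W
In dBm: 10 log₁₀(2.79×10⁻¹⁴ / 10⁻³) = −105.5 dBm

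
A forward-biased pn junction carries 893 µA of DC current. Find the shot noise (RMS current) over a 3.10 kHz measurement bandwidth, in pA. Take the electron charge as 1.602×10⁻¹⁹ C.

942 pA

I_n = √(2qI·B)
2qI·B = 2 × 1.602×10⁻¹⁹ × 8.93×10⁻⁴ × 3.10×10³ = 8.87×10⁻¹⁹ A²
I_n = √(8.87×10⁻¹⁹) = 9.42×10⁻¹⁰ A = 942 pA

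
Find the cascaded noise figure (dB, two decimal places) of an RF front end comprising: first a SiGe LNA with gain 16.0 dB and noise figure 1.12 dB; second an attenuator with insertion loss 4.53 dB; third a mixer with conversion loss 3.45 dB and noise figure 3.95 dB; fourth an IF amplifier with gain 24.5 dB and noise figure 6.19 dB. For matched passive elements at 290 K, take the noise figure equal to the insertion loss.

Convert to linear (a loss of L dB is a gain of −L dB): F_i = 10^(NF_i/10), G_i = 10^(G_i,dB/10)
  Stage 1: F_1 = 10^(1.12/10) = 1.294, G_1 = 10^(16.0/10) = 39.81
  Stage 2: F_2 = 10^(4.53/10) = 2.838, G_2 = 10^(−4.53/10) = 0.3524
  Stage 3: F_3 = 10^(3.95/10) = 2.483, G_3 = 10^(−3.45/10) = 0.4519
  Stage 4: F_4 = 10^(6.19/10) = 4.159, G_4 = 10^(24.5/10) = 281.8
Friis cascade:
  F = 1.294 + (2.838 − 1)/39.81 + (2.483 − 1)/14.03 + (4.159 − 1)/6.339 = 1.944
NF = 10 log₁₀(1.944) = 2.89 dB

2.89 dB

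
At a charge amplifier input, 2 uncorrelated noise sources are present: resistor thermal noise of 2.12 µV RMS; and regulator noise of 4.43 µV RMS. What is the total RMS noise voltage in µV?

4.91 µV

Uncorrelated sources add in power (mean-square): V_tot = √(ΣV_i²)
V_tot = √[(2.12×10⁻⁶)² + (4.43×10⁻⁶)²] = 4.91×10⁻⁶ V = 4.91 µV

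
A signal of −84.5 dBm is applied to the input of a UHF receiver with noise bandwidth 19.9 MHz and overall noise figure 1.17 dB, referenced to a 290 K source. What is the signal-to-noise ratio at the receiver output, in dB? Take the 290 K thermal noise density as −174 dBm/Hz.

15.3 dB

Noise floor: N = −174 + 10 log₁₀(B) + NF
10 log₁₀(1.99×10⁷) = 72.99 dB
N = −174 + 72.99 + 1.17 = −99.84 dBm
SNR = P_sig − N = −84.5 − (−99.84) = 15.34 dB → 15.3 dB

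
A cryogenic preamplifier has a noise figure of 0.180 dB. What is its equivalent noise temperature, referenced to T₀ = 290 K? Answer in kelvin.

F = 10^(0.180/10) = 1.04232
T_e = (F − 1)·T₀ = (1.04232 − 1) × 290 = 12.3 K

12.3 K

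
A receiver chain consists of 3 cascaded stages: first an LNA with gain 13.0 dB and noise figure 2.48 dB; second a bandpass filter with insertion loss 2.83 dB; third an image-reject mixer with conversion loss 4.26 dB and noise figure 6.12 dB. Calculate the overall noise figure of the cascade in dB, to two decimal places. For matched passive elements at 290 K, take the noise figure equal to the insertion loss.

3.25 dB

Convert to linear (a loss of L dB is a gain of −L dB): F_i = 10^(NF_i/10), G_i = 10^(G_i,dB/10)
  Stage 1: F_1 = 10^(2.48/10) = 1.770, G_1 = 10^(13.0/10) = 19.95
  Stage 2: F_2 = 10^(2.83/10) = 1.919, G_2 = 10^(−2.83/10) = 0.5212
  Stage 3: F_3 = 10^(6.12/10) = 4.093, G_3 = 10^(−4.26/10) = 0.3750
Friis cascade:
  F = 1.770 + (1.919 − 1)/19.95 + (4.093 − 1)/10.40 = 2.114
NF = 10 log₁₀(2.114) = 3.25 dB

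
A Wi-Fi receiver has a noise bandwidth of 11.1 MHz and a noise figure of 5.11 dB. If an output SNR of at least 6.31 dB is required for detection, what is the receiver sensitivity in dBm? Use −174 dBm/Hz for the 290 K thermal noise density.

−92.1 dBm

Sensitivity = −174 + 10 log₁₀(B) + NF + SNR_min
= −174 + 70.45 + 5.11 + 6.31
= −92.13 dBm → −92.1 dBm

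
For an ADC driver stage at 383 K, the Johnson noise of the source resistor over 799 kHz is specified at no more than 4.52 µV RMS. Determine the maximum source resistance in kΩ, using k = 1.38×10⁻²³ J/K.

Johnson–Nyquist: V_n = √(4kTRB) ⇒ R = V_n² / (4kTB)
4kTB = 4 × 1.38×10⁻²³ × 383 × 7.99×10⁵ = 1.69×10⁻¹⁴
R = (4.52×10⁻⁶)² / 1.69×10⁻¹⁴ = 1.21×10³ Ω = 1.21 kΩ

1.21 kΩ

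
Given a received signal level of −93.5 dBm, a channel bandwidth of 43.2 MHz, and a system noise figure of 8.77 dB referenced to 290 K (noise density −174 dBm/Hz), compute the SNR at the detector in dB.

Noise floor: N = −174 + 10 log₁₀(B) + NF
10 log₁₀(4.32×10⁷) = 76.35 dB
N = −174 + 76.35 + 8.77 = −88.88 dBm
SNR = P_sig − N = −93.5 − (−88.88) = −4.62 dB → −4.6 dB

−4.6 dB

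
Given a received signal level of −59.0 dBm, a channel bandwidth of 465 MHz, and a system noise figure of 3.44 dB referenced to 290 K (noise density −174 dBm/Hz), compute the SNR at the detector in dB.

24.9 dB

Noise floor: N = −174 + 10 log₁₀(B) + NF
10 log₁₀(4.65×10⁸) = 86.67 dB
N = −174 + 86.67 + 3.44 = −83.89 dBm
SNR = P_sig − N = −59.0 − (−83.89) = 24.89 dB → 24.9 dB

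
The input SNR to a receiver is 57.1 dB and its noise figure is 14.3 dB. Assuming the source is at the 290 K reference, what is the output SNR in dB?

42.8 dB

By definition F = SNR_in/SNR_out, so in dB: SNR_out = SNR_in − NF
SNR_out = 57.1 − 14.3 = 42.8 dB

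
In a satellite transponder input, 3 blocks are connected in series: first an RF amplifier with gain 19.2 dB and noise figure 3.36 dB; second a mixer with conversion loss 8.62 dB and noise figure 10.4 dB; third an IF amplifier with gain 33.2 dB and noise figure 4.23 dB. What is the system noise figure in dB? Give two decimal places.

Convert to linear (a loss of L dB is a gain of −L dB): F_i = 10^(NF_i/10), G_i = 10^(G_i,dB/10)
  Stage 1: F_1 = 10^(3.36/10) = 2.168, G_1 = 10^(19.2/10) = 83.18
  Stage 2: F_2 = 10^(10.4/10) = 10.96, G_2 = 10^(−8.62/10) = 0.1374
  Stage 3: F_3 = 10^(4.23/10) = 2.649, G_3 = 10^(33.2/10) = 2089
Friis cascade:
  F = 2.168 + (10.96 − 1)/83.18 + (2.649 − 1)/11.43 = 2.432
NF = 10 log₁₀(2.432) = 3.86 dB

3.86 dB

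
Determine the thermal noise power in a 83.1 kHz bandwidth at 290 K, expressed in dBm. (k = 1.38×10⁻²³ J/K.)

P_n = kTB = 1.38×10⁻²³ × 290 × 8.31×10⁴ = 3.33×10⁻¹⁶ W
In dBm: 10 log₁₀(3.33×10⁻¹⁶ / 10⁻³) = −124.8 dBm

−124.8 dBm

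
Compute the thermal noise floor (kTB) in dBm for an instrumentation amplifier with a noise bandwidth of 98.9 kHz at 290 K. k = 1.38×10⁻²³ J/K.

P_n = kTB = 1.38×10⁻²³ × 290 × 9.89×10⁴ = 3.96×10⁻¹⁶ W
In dBm: 10 log₁₀(3.96×10⁻¹⁶ / 10⁻³) = −124.0 dBm

−124.0 dBm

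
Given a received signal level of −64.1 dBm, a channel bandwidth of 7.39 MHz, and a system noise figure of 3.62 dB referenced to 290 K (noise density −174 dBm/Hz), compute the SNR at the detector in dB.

37.6 dB

Noise floor: N = −174 + 10 log₁₀(B) + NF
10 log₁₀(7.39×10⁶) = 68.69 dB
N = −174 + 68.69 + 3.62 = −101.69 dBm
SNR = P_sig − N = −64.1 − (−101.69) = 37.59 dB → 37.6 dB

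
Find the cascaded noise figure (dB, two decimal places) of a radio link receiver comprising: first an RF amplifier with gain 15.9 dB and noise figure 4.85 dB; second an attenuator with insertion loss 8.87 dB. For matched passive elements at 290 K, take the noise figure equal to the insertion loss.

5.09 dB

Convert to linear (a loss of L dB is a gain of −L dB): F_i = 10^(NF_i/10), G_i = 10^(G_i,dB/10)
  Stage 1: F_1 = 10^(4.85/10) = 3.055, G_1 = 10^(15.9/10) = 38.90
  Stage 2: F_2 = 10^(8.87/10) = 7.709, G_2 = 10^(−8.87/10) = 0.1297
Friis cascade:
  F = 3.055 + (7.709 − 1)/38.90 = 3.227
NF = 10 log₁₀(3.227) = 5.09 dB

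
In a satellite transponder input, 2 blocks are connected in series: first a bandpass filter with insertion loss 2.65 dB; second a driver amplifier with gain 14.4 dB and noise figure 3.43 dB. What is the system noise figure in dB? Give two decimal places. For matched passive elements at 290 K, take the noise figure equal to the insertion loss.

Convert to linear (a loss of L dB is a gain of −L dB): F_i = 10^(NF_i/10), G_i = 10^(G_i,dB/10)
  Stage 1: F_1 = 10^(2.65/10) = 1.841, G_1 = 10^(−2.65/10) = 0.5433
  Stage 2: F_2 = 10^(3.43/10) = 2.203, G_2 = 10^(14.4/10) = 27.54
Friis cascade:
  F = 1.841 + (2.203 − 1)/0.5433 = 4.055
NF = 10 log₁₀(4.055) = 6.08 dB

6.08 dB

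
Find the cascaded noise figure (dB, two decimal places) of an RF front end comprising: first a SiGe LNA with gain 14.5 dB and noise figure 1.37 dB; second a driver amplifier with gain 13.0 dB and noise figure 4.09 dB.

1.54 dB

Convert to linear (a loss of L dB is a gain of −L dB): F_i = 10^(NF_i/10), G_i = 10^(G_i,dB/10)
  Stage 1: F_1 = 10^(1.37/10) = 1.371, G_1 = 10^(14.5/10) = 28.18
  Stage 2: F_2 = 10^(4.09/10) = 2.564, G_2 = 10^(13.0/10) = 19.95
Friis cascade:
  F = 1.371 + (2.564 − 1)/28.18 = 1.426
NF = 10 log₁₀(1.426) = 1.54 dB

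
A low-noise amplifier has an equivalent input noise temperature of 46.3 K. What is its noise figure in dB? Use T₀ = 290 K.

0.643 dB

F = 1 + T_e/T₀ = 1 + 46.3/290 = 1.15966
NF = 10 log₁₀(1.15966) = 0.643 dB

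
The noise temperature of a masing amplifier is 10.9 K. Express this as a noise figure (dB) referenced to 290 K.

0.160 dB

F = 1 + T_e/T₀ = 1 + 10.9/290 = 1.03759
NF = 10 log₁₀(1.03759) = 0.160 dB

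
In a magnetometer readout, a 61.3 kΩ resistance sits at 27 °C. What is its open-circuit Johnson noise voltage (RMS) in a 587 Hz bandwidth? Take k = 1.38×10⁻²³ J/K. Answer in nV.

T = 27 °C + 273.15 = 300.15 K
V_n = √(4kTRB)
4kTRB = 4 × 1.38×10⁻²³ × 300.15 × 6.13×10⁴ × 5.87×10² = 5.96×10⁻¹³ V²
V_n = √(5.96×10⁻¹³) = 7.72×10⁻⁷ V = 772 nV

772 nV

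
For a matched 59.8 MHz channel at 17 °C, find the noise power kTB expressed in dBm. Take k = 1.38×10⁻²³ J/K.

T = 17 °C + 273.15 = 290.15 K
P_n = kTB = 1.38×10⁻²³ × 290.15 × 5.98×10⁷ = 2.39×10⁻¹³ W
In dBm: 10 log₁₀(2.39×10⁻¹³ / 10⁻³) = −96.2 dBm

−96.2 dBm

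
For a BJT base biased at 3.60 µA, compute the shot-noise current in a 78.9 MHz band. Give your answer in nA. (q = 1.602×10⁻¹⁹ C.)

I_n = √(2qI·B)
2qI·B = 2 × 1.602×10⁻¹⁹ × 3.60×10⁻⁶ × 7.89×10⁷ = 9.10×10⁻¹⁷ A²
I_n = √(9.10×10⁻¹⁷) = 9.54×10⁻⁹ A = 9.54 nA

9.54 nA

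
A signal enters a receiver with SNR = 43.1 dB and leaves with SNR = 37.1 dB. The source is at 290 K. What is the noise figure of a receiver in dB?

6.0 dB

NF (dB) = SNR_in(dB) − SNR_out(dB) when the source is at T₀
NF = 43.1 − 37.1 = 6.0 dB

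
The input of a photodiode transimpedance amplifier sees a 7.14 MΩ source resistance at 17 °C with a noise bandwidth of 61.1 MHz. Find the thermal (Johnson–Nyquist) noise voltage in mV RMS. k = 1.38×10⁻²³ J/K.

T = 17 °C + 273.15 = 290.15 K
V_n = √(4kTRB)
4kTRB = 4 × 1.38×10⁻²³ × 290.15 × 7.14×10⁶ × 6.11×10⁷ = 6.99×10⁻⁶ V²
V_n = √(6.99×10⁻⁶) = 2.64×10⁻³ V = 2.64 mV

2.64 mV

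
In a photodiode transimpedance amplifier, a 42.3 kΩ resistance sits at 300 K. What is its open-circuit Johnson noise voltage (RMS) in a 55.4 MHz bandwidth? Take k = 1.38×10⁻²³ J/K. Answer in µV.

197 µV

V_n = √(4kTRB)
4kTRB = 4 × 1.38×10⁻²³ × 300 × 4.23×10⁴ × 5.54×10⁷ = 3.88×10⁻⁸ V²
V_n = √(3.88×10⁻⁸) = 1.97×10⁻⁴ V = 197 µV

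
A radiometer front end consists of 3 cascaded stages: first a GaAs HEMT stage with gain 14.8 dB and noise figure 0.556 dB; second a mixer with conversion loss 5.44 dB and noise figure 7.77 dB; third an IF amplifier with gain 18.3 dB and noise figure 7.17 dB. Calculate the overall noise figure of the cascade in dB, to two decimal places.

2.53 dB

Convert to linear (a loss of L dB is a gain of −L dB): F_i = 10^(NF_i/10), G_i = 10^(G_i,dB/10)
  Stage 1: F_1 = 10^(0.556/10) = 1.137, G_1 = 10^(14.8/10) = 30.20
  Stage 2: F_2 = 10^(7.77/10) = 5.984, G_2 = 10^(−5.44/10) = 0.2858
  Stage 3: F_3 = 10^(7.17/10) = 5.212, G_3 = 10^(18.3/10) = 67.61
Friis cascade:
  F = 1.137 + (5.984 − 1)/30.20 + (5.212 − 1)/8.630 = 1.790
NF = 10 log₁₀(1.790) = 2.53 dB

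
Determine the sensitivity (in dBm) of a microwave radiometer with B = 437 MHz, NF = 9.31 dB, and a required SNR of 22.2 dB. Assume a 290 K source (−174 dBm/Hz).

−56.1 dBm

Sensitivity = −174 + 10 log₁₀(B) + NF + SNR_min
= −174 + 86.4 + 9.31 + 22.2
= −56.09 dBm → −56.1 dBm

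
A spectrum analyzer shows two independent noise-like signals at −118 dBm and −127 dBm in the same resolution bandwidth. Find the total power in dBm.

Convert to linear, add, convert back:
P₁ = 1.58×10⁻¹⁵ W, P₂ = 2.00×10⁻¹⁶ W
P_tot = 1.78×10⁻¹⁵ W → 10 log₁₀(P_tot / 10⁻³) = −117.5 dBm

−117.5 dBm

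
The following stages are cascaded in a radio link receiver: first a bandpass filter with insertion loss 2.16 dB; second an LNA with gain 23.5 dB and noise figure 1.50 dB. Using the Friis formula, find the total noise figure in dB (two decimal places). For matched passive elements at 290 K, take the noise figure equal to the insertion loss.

3.66 dB

Convert to linear (a loss of L dB is a gain of −L dB): F_i = 10^(NF_i/10), G_i = 10^(G_i,dB/10)
  Stage 1: F_1 = 10^(2.16/10) = 1.644, G_1 = 10^(−2.16/10) = 0.6081
  Stage 2: F_2 = 10^(1.50/10) = 1.413, G_2 = 10^(23.5/10) = 223.9
Friis cascade:
  F = 1.644 + (1.413 − 1)/0.6081 = 2.323
NF = 10 log₁₀(2.323) = 3.66 dB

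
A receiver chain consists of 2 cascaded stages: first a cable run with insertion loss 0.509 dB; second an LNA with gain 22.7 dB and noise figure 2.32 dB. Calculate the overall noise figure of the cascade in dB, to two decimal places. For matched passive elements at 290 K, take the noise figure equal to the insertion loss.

Convert to linear (a loss of L dB is a gain of −L dB): F_i = 10^(NF_i/10), G_i = 10^(G_i,dB/10)
  Stage 1: F_1 = 10^(0.509/10) = 1.124, G_1 = 10^(−0.509/10) = 0.8894
  Stage 2: F_2 = 10^(2.32/10) = 1.706, G_2 = 10^(22.7/10) = 186.2
Friis cascade:
  F = 1.124 + (1.706 − 1)/0.8894 = 1.918
NF = 10 log₁₀(1.918) = 2.83 dB

2.83 dB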